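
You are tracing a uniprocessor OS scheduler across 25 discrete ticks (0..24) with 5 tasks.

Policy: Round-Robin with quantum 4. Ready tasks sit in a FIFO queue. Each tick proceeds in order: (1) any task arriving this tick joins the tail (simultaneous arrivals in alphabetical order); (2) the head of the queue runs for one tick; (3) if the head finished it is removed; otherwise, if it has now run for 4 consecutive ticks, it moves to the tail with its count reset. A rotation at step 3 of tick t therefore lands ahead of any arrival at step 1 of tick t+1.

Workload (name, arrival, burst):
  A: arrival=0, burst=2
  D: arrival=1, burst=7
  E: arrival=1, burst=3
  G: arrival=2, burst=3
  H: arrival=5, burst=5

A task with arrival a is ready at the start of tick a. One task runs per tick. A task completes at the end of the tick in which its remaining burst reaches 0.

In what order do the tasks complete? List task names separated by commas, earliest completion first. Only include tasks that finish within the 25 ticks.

t=0: queue=[A] q_used=0 → run A
t=1: queue=[A,D,E] q_used=1 → run A
t=2: queue=[D,E,G] q_used=0 → run D
t=3: queue=[D,E,G] q_used=1 → run D
t=4: queue=[D,E,G] q_used=2 → run D
t=5: queue=[D,E,G,H] q_used=3 → run D
t=6: queue=[E,G,H,D] q_used=0 → run E
t=7: queue=[E,G,H,D] q_used=1 → run E
t=8: queue=[E,G,H,D] q_used=2 → run E
t=9: queue=[G,H,D] q_used=0 → run G
t=10: queue=[G,H,D] q_used=1 → run G
t=11: queue=[G,H,D] q_used=2 → run G
t=12: queue=[H,D] q_used=0 → run H
t=13: queue=[H,D] q_used=1 → run H
t=14: queue=[H,D] q_used=2 → run H
t=15: queue=[H,D] q_used=3 → run H
t=16: queue=[D,H] q_used=0 → run D
t=17: queue=[D,H] q_used=1 → run D
t=18: queue=[D,H] q_used=2 → run D
t=19: queue=[H] q_used=0 → run H
t=20: (idle)
t=21: (idle)
t=22: (idle)
t=23: (idle)
t=24: (idle)

completion order = A, E, G, D, H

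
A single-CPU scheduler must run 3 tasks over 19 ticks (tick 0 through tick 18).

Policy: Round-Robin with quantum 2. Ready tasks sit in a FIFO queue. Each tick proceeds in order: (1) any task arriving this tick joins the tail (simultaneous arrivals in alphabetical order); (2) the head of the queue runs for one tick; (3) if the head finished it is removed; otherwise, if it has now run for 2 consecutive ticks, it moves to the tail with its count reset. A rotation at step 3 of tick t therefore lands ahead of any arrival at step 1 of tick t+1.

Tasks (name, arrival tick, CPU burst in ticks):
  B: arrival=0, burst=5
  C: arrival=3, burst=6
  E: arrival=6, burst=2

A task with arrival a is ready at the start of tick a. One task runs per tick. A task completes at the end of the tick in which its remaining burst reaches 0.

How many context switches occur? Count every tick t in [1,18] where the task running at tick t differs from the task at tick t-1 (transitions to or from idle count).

context switches = 6

t=0: queue=[B] q_used=0 → run B
t=1: queue=[B] q_used=1 → run B
t=2: queue=[B] q_used=0 → run B
t=3: queue=[B,C] q_used=1 → run B
t=4: queue=[C,B] q_used=0 → run C
t=5: queue=[C,B] q_used=1 → run C
t=6: queue=[B,C,E] q_used=0 → run B
t=7: queue=[C,E] q_used=0 → run C
t=8: queue=[C,E] q_used=1 → run C
t=9: queue=[E,C] q_used=0 → run E
t=10: queue=[E,C] q_used=1 → run E
t=11: queue=[C] q_used=0 → run C
t=12: queue=[C] q_used=1 → run C
t=13: (idle)
t=14: (idle)
t=15: (idle)
t=16: (idle)
t=17: (idle)
t=18: (idle)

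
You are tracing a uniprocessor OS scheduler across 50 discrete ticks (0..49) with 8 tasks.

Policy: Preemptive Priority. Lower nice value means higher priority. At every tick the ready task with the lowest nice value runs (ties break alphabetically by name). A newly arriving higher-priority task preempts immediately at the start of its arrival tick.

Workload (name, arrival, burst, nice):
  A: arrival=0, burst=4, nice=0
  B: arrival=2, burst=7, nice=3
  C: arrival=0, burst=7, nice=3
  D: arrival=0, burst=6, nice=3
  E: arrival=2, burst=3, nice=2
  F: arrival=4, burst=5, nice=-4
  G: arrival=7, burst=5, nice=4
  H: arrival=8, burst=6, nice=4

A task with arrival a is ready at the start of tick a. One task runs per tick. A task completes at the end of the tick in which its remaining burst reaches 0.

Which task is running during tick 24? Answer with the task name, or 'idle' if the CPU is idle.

running at tick 24 = C

t=0: ready={A,C,D} → run A
t=1: ready={A,C,D} → run A
t=2: ready={A,B,C,D,E} → run A
t=3: ready={A,B,C,D,E} → run A
t=4: ready={B,C,D,E,F} → run F
t=5: ready={B,C,D,E,F} → run F
t=6: ready={B,C,D,E,F} → run F
t=7: ready={B,C,D,E,F,G} → run F
t=8: ready={B,C,D,E,F,G,H} → run F
t=9: ready={B,C,D,E,G,H} → run E
t=10: ready={B,C,D,E,G,H} → run E
t=11: ready={B,C,D,E,G,H} → run E
t=12: ready={B,C,D,G,H} → run B
t=13: ready={B,C,D,G,H} → run B
t=14: ready={B,C,D,G,H} → run B
t=15: ready={B,C,D,G,H} → run B
t=16: ready={B,C,D,G,H} → run B
t=17: ready={B,C,D,G,H} → run B
t=18: ready={B,C,D,G,H} → run B
t=19: ready={C,D,G,H} → run C
t=20: ready={C,D,G,H} → run C
t=21: ready={C,D,G,H} → run C
t=22: ready={C,D,G,H} → run C
t=23: ready={C,D,G,H} → run C
t=24: ready={C,D,G,H} → run C
t=25: ready={C,D,G,H} → run C
t=26: ready={D,G,H} → run D
t=27: ready={D,G,H} → run D
t=28: ready={D,G,H} → run D
t=29: ready={D,G,H} → run D
t=30: ready={D,G,H} → run D
t=31: ready={D,G,H} → run D
t=32: ready={G,H} → run G
t=33: ready={G,H} → run G
t=34: ready={G,H} → run G
t=35: ready={G,H} → run G
t=36: ready={G,H} → run G
t=37: ready={H} → run H
t=38: ready={H} → run H
t=39: ready={H} → run H
t=40: ready={H} → run H
t=41: ready={H} → run H
t=42: ready={H} → run H
t=43: (idle)
t=44: (idle)
t=45: (idle)
t=46: (idle)
t=47: (idle)
t=48: (idle)
t=49: (idle)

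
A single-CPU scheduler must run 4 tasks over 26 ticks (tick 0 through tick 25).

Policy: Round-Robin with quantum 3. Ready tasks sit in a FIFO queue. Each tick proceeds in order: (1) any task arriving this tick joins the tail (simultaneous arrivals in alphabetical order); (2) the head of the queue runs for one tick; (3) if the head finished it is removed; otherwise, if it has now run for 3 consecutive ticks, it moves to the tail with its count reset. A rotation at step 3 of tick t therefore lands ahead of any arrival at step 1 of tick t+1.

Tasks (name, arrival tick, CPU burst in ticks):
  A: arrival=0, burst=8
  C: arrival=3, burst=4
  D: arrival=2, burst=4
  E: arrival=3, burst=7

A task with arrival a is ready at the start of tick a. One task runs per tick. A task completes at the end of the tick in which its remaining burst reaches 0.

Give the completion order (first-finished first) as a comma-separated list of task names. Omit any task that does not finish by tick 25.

t=0: queue=[A] q_used=0 → run A
t=1: queue=[A] q_used=1 → run A
t=2: queue=[A,D] q_used=2 → run A
t=3: queue=[D,A,C,E] q_used=0 → run D
t=4: queue=[D,A,C,E] q_used=1 → run D
t=5: queue=[D,A,C,E] q_used=2 → run D
t=6: queue=[A,C,E,D] q_used=0 → run A
t=7: queue=[A,C,E,D] q_used=1 → run A
t=8: queue=[A,C,E,D] q_used=2 → run A
t=9: queue=[C,E,D,A] q_used=0 → run C
t=10: queue=[C,E,D,A] q_used=1 → run C
t=11: queue=[C,E,D,A] q_used=2 → run C
t=12: queue=[E,D,A,C] q_used=0 → run E
t=13: queue=[E,D,A,C] q_used=1 → run E
t=14: queue=[E,D,A,C] q_used=2 → run E
t=15: queue=[D,A,C,E] q_used=0 → run D
t=16: queue=[A,C,E] q_used=0 → run A
t=17: queue=[A,C,E] q_used=1 → run A
t=18: queue=[C,E] q_used=0 → run C
t=19: queue=[E] q_used=0 → run E
t=20: queue=[E] q_used=1 → run E
t=21: queue=[E] q_used=2 → run E
t=22: queue=[E] q_used=0 → run E
t=23: (idle)
t=24: (idle)
t=25: (idle)

completion order = D, A, C, E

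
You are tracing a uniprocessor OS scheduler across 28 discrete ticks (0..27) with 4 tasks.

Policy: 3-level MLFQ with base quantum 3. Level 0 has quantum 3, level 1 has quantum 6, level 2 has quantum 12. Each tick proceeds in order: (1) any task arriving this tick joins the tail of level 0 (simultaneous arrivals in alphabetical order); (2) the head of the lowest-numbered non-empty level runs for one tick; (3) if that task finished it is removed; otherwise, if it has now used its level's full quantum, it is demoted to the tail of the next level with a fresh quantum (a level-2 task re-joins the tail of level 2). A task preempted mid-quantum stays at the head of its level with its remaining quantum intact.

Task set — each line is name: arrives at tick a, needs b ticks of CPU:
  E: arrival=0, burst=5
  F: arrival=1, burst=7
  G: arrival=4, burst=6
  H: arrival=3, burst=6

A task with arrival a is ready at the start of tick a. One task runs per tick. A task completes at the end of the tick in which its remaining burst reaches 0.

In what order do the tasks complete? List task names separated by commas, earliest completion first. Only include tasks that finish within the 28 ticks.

completion order = E, F, H, G

t=0: L0/L1/L2 = E/-/- → run E
t=1: L0/L1/L2 = EF/-/- → run E
t=2: L0/L1/L2 = EF/-/- → run E
t=3: L0/L1/L2 = FH/E/- → run F
t=4: L0/L1/L2 = FHG/E/- → run F
t=5: L0/L1/L2 = FHG/E/- → run F
t=6: L0/L1/L2 = HG/EF/- → run H
t=7: L0/L1/L2 = HG/EF/- → run H
t=8: L0/L1/L2 = HG/EF/- → run H
t=9: L0/L1/L2 = G/EFH/- → run G
t=10: L0/L1/L2 = G/EFH/- → run G
t=11: L0/L1/L2 = G/EFH/- → run G
t=12: L0/L1/L2 = -/EFHG/- → run E
t=13: L0/L1/L2 = -/EFHG/- → run E
t=14: L0/L1/L2 = -/FHG/- → run F
t=15: L0/L1/L2 = -/FHG/- → run F
t=16: L0/L1/L2 = -/FHG/- → run F
t=17: L0/L1/L2 = -/FHG/- → run F
t=18: L0/L1/L2 = -/HG/- → run H
t=19: L0/L1/L2 = -/HG/- → run H
t=20: L0/L1/L2 = -/HG/- → run H
t=21: L0/L1/L2 = -/G/- → run G
t=22: L0/L1/L2 = -/G/- → run G
t=23: L0/L1/L2 = -/G/- → run G
t=24: (idle)
t=25: (idle)
t=26: (idle)
t=27: (idle)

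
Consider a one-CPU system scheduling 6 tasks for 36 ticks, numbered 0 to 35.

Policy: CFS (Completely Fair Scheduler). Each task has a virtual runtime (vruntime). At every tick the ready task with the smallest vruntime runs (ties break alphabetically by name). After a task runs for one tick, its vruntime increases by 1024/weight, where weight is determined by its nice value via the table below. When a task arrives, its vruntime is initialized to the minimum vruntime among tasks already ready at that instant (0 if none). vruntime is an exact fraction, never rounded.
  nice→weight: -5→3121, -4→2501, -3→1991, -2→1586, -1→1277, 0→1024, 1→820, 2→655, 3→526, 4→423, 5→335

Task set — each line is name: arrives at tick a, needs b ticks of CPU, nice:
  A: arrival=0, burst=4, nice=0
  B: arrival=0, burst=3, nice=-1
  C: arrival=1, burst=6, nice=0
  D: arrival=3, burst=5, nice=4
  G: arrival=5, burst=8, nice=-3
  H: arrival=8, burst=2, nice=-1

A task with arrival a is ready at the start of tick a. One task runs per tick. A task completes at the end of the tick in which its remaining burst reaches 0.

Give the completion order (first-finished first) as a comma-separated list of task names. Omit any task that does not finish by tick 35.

t=0: vr[A=0 B=0] → run A
t=1: vr[A=1 B=0 C=0] → run B
t=2: vr[A=1 B=1024/1277 C=0] → run C
t=3: vr[A=1 B=1024/1277 C=1 D=1024/1277] → run B
t=4: vr[A=1 B=2048/1277 C=1 D=1024/1277] → run D
t=5: vr[A=1 B=2048/1277 C=1 D=1740800/540171 G=1] → run A
t=6: vr[A=2 B=2048/1277 C=1 D=1740800/540171 G=1] → run C
t=7: vr[A=2 B=2048/1277 C=2 D=1740800/540171 G=1] → run G
t=8: vr[A=2 B=2048/1277 C=2 D=1740800/540171 G=3015/1991 H=3015/1991] → run G
t=9: vr[A=2 B=2048/1277 C=2 D=1740800/540171 G=4039/1991 H=3015/1991] → run H
t=10: vr[A=2 B=2048/1277 C=2 D=1740800/540171 G=4039/1991 H=5888939/2542507] → run B
t=11: vr[A=2 C=2 D=1740800/540171 G=4039/1991 H=5888939/2542507] → run A
t=12: vr[A=3 C=2 D=1740800/540171 G=4039/1991 H=5888939/2542507] → run C
t=13: vr[A=3 C=3 D=1740800/540171 G=4039/1991 H=5888939/2542507] → run G
t=14: vr[A=3 C=3 D=1740800/540171 G=5063/1991 H=5888939/2542507] → run H
t=15: vr[A=3 C=3 D=1740800/540171 G=5063/1991] → run G
t=16: vr[A=3 C=3 D=1740800/540171 G=6087/1991] → run A
t=17: vr[C=3 D=1740800/540171 G=6087/1991] → run C
t=18: vr[C=4 D=1740800/540171 G=6087/1991] → run G
t=19: vr[C=4 D=1740800/540171 G=7111/1991] → run D
t=20: vr[C=4 D=3048448/540171 G=7111/1991] → run G
t=21: vr[C=4 D=3048448/540171 G=8135/1991] → run C
t=22: vr[C=5 D=3048448/540171 G=8135/1991] → run G
t=23: vr[C=5 D=3048448/540171 G=9159/1991] → run G
t=24: vr[C=5 D=3048448/540171] → run C
t=25: vr[D=3048448/540171] → run D
t=26: vr[D=1452032/180057] → run D
t=27: vr[D=5663744/540171] → run D
t=28: (idle)
t=29: (idle)
t=30: (idle)
t=31: (idle)
t=32: (idle)
t=33: (idle)
t=34: (idle)
t=35: (idle)

completion order = B, H, A, G, C, D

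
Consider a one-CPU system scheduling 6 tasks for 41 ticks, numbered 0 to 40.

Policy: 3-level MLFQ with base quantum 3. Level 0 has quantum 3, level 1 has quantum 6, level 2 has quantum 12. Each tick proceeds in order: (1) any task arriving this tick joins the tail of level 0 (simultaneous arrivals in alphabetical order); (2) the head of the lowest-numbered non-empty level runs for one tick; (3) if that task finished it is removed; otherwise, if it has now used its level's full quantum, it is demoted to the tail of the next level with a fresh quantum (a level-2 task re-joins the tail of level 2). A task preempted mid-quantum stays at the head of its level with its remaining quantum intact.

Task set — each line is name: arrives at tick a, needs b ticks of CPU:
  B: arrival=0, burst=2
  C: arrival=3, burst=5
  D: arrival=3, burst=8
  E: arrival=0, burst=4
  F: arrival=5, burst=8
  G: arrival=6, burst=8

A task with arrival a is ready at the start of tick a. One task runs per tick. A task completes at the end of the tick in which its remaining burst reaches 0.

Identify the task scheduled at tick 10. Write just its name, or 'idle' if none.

running at tick 10 = D

t=0: L0/L1/L2 = BE/-/- → run B
t=1: L0/L1/L2 = BE/-/- → run B
t=2: L0/L1/L2 = E/-/- → run E
t=3: L0/L1/L2 = ECD/-/- → run E
t=4: L0/L1/L2 = ECD/-/- → run E
t=5: L0/L1/L2 = CDF/E/- → run C
t=6: L0/L1/L2 = CDFG/E/- → run C
t=7: L0/L1/L2 = CDFG/E/- → run C
t=8: L0/L1/L2 = DFG/EC/- → run D
t=9: L0/L1/L2 = DFG/EC/- → run D
t=10: L0/L1/L2 = DFG/EC/- → run D
t=11: L0/L1/L2 = FG/ECD/- → run F
t=12: L0/L1/L2 = FG/ECD/- → run F
t=13: L0/L1/L2 = FG/ECD/- → run F
t=14: L0/L1/L2 = G/ECDF/- → run G
t=15: L0/L1/L2 = G/ECDF/- → run G
t=16: L0/L1/L2 = G/ECDF/- → run G
t=17: L0/L1/L2 = -/ECDFG/- → run E
t=18: L0/L1/L2 = -/CDFG/- → run C
t=19: L0/L1/L2 = -/CDFG/- → run C
t=20: L0/L1/L2 = -/DFG/- → run D
t=21: L0/L1/L2 = -/DFG/- → run D
t=22: L0/L1/L2 = -/DFG/- → run D
t=23: L0/L1/L2 = -/DFG/- → run D
t=24: L0/L1/L2 = -/DFG/- → run D
t=25: L0/L1/L2 = -/FG/- → run F
t=26: L0/L1/L2 = -/FG/- → run F
t=27: L0/L1/L2 = -/FG/- → run F
t=28: L0/L1/L2 = -/FG/- → run F
t=29: L0/L1/L2 = -/FG/- → run F
t=30: L0/L1/L2 = -/G/- → run G
t=31: L0/L1/L2 = -/G/- → run G
t=32: L0/L1/L2 = -/G/- → run G
t=33: L0/L1/L2 = -/G/- → run G
t=34: L0/L1/L2 = -/G/- → run G
t=35: (idle)
t=36: (idle)
t=37: (idle)
t=38: (idle)
t=39: (idle)
t=40: (idle)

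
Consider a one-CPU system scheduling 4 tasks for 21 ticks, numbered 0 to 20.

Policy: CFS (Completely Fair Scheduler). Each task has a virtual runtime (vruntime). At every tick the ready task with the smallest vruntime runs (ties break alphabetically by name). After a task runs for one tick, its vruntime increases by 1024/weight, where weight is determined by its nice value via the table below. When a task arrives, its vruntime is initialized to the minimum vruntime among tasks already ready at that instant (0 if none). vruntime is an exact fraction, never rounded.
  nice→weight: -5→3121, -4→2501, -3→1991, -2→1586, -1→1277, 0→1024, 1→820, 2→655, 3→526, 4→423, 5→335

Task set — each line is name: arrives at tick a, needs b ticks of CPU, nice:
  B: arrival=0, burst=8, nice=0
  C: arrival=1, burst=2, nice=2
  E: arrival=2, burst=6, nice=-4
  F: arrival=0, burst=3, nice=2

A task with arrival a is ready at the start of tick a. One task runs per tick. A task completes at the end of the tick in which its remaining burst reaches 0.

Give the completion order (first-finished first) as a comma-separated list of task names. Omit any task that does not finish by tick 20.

t=0: vr[B=0 F=0] → run B
t=1: vr[B=1 C=0 F=0] → run C
t=2: vr[B=1 C=1024/655 E=0 F=0] → run E
t=3: vr[B=1 C=1024/655 E=1024/2501 F=0] → run F
t=4: vr[B=1 C=1024/655 E=1024/2501 F=1024/655] → run E
t=5: vr[B=1 C=1024/655 E=2048/2501 F=1024/655] → run E
t=6: vr[B=1 C=1024/655 E=3072/2501 F=1024/655] → run B
t=7: vr[B=2 C=1024/655 E=3072/2501 F=1024/655] → run E
t=8: vr[B=2 C=1024/655 E=4096/2501 F=1024/655] → run C
t=9: vr[B=2 E=4096/2501 F=1024/655] → run F
t=10: vr[B=2 E=4096/2501 F=2048/655] → run E
t=11: vr[B=2 E=5120/2501 F=2048/655] → run B
t=12: vr[B=3 E=5120/2501 F=2048/655] → run E
t=13: vr[B=3 F=2048/655] → run B
t=14: vr[B=4 F=2048/655] → run F
t=15: vr[B=4] → run B
t=16: vr[B=5] → run B
t=17: vr[B=6] → run B
t=18: vr[B=7] → run B
t=19: (idle)
t=20: (idle)

completion order = C, E, F, B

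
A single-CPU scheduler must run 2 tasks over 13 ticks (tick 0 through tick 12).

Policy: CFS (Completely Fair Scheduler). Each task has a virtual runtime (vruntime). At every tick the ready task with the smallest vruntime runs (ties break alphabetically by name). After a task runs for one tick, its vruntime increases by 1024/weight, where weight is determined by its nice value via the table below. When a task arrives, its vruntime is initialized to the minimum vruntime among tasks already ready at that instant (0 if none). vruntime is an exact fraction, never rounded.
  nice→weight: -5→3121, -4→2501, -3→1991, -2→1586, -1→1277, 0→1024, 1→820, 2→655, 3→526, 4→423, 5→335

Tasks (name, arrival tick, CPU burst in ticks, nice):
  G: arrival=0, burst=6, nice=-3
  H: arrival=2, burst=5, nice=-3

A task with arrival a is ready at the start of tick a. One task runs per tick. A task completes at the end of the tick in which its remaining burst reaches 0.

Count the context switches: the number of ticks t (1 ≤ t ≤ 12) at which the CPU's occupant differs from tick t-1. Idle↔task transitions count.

context switches = 8

t=0: vr[G=0] → run G
t=1: vr[G=1024/1991] → run G
t=2: vr[G=2048/1991 H=2048/1991] → run G
t=3: vr[G=3072/1991 H=2048/1991] → run H
t=4: vr[G=3072/1991 H=3072/1991] → run G
t=5: vr[G=4096/1991 H=3072/1991] → run H
t=6: vr[G=4096/1991 H=4096/1991] → run G
t=7: vr[G=5120/1991 H=4096/1991] → run H
t=8: vr[G=5120/1991 H=5120/1991] → run G
t=9: vr[H=5120/1991] → run H
t=10: vr[H=6144/1991] → run H
t=11: (idle)
t=12: (idle)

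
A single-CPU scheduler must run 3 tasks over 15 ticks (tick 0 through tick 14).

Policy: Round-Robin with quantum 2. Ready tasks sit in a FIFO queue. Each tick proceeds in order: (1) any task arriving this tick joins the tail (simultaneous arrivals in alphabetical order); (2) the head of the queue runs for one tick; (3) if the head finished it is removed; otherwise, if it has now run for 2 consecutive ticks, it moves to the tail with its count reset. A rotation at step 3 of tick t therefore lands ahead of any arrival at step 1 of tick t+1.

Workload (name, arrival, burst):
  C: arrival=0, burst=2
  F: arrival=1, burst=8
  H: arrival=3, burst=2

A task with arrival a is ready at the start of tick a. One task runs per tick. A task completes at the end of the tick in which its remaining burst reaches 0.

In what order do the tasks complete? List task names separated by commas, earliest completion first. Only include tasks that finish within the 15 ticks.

completion order = C, H, F

t=0: queue=[C] q_used=0 → run C
t=1: queue=[C,F] q_used=1 → run C
t=2: queue=[F] q_used=0 → run F
t=3: queue=[F,H] q_used=1 → run F
t=4: queue=[H,F] q_used=0 → run H
t=5: queue=[H,F] q_used=1 → run H
t=6: queue=[F] q_used=0 → run F
t=7: queue=[F] q_used=1 → run F
t=8: queue=[F] q_used=0 → run F
t=9: queue=[F] q_used=1 → run F
t=10: queue=[F] q_used=0 → run F
t=11: queue=[F] q_used=1 → run F
t=12: (idle)
t=13: (idle)
t=14: (idle)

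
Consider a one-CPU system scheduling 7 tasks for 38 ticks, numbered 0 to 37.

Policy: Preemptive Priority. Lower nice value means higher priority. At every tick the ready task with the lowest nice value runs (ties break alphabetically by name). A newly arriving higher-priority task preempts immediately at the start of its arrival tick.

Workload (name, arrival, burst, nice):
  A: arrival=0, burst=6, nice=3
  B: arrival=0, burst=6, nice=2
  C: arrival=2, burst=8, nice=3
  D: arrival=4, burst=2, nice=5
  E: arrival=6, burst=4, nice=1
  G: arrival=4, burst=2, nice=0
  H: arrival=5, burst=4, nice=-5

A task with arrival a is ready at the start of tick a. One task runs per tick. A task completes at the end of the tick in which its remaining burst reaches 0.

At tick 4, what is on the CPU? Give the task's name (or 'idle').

running at tick 4 = G

t=0: ready={A,B} → run B
t=1: ready={A,B} → run B
t=2: ready={A,B,C} → run B
t=3: ready={A,B,C} → run B
t=4: ready={A,B,C,D,G} → run G
t=5: ready={A,B,C,D,G,H} → run H
t=6: ready={A,B,C,D,E,G,H} → run H
t=7: ready={A,B,C,D,E,G,H} → run H
t=8: ready={A,B,C,D,E,G,H} → run H
t=9: ready={A,B,C,D,E,G} → run G
t=10: ready={A,B,C,D,E} → run E
t=11: ready={A,B,C,D,E} → run E
t=12: ready={A,B,C,D,E} → run E
t=13: ready={A,B,C,D,E} → run E
t=14: ready={A,B,C,D} → run B
t=15: ready={A,B,C,D} → run B
t=16: ready={A,C,D} → run A
t=17: ready={A,C,D} → run A
t=18: ready={A,C,D} → run A
t=19: ready={A,C,D} → run A
t=20: ready={A,C,D} → run A
t=21: ready={A,C,D} → run A
t=22: ready={C,D} → run C
t=23: ready={C,D} → run C
t=24: ready={C,D} → run C
t=25: ready={C,D} → run C
t=26: ready={C,D} → run C
t=27: ready={C,D} → run C
t=28: ready={C,D} → run C
t=29: ready={C,D} → run C
t=30: ready={D} → run D
t=31: ready={D} → run D
t=32: (idle)
t=33: (idle)
t=34: (idle)
t=35: (idle)
t=36: (idle)
t=37: (idle)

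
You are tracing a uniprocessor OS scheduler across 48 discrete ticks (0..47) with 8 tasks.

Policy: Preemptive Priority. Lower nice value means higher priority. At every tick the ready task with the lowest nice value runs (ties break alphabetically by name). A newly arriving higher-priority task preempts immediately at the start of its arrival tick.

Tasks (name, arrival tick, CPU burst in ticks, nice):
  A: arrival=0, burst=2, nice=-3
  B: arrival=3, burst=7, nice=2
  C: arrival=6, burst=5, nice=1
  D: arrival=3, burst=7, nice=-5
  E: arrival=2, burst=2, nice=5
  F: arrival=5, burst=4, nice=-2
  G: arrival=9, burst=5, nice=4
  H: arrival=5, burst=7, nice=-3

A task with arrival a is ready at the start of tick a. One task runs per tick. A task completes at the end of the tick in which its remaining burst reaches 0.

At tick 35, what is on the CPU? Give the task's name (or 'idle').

t=0: ready={A} → run A
t=1: ready={A} → run A
t=2: ready={E} → run E
t=3: ready={B,D,E} → run D
t=4: ready={B,D,E} → run D
t=5: ready={B,D,E,F,H} → run D
t=6: ready={B,C,D,E,F,H} → run D
t=7: ready={B,C,D,E,F,H} → run D
t=8: ready={B,C,D,E,F,H} → run D
t=9: ready={B,C,D,E,F,G,H} → run D
t=10: ready={B,C,E,F,G,H} → run H
t=11: ready={B,C,E,F,G,H} → run H
t=12: ready={B,C,E,F,G,H} → run H
t=13: ready={B,C,E,F,G,H} → run H
t=14: ready={B,C,E,F,G,H} → run H
t=15: ready={B,C,E,F,G,H} → run H
t=16: ready={B,C,E,F,G,H} → run H
t=17: ready={B,C,E,F,G} → run F
t=18: ready={B,C,E,F,G} → run F
t=19: ready={B,C,E,F,G} → run F
t=20: ready={B,C,E,F,G} → run F
t=21: ready={B,C,E,G} → run C
t=22: ready={B,C,E,G} → run C
t=23: ready={B,C,E,G} → run C
t=24: ready={B,C,E,G} → run C
t=25: ready={B,C,E,G} → run C
t=26: ready={B,E,G} → run B
t=27: ready={B,E,G} → run B
t=28: ready={B,E,G} → run B
t=29: ready={B,E,G} → run B
t=30: ready={B,E,G} → run B
t=31: ready={B,E,G} → run B
t=32: ready={B,E,G} → run B
t=33: ready={E,G} → run G
t=34: ready={E,G} → run G
t=35: ready={E,G} → run G
t=36: ready={E,G} → run G
t=37: ready={E,G} → run G
t=38: ready={E} → run E
t=39: (idle)
t=40: (idle)
t=41: (idle)
t=42: (idle)
t=43: (idle)
t=44: (idle)
t=45: (idle)
t=46: (idle)
t=47: (idle)

running at tick 35 = G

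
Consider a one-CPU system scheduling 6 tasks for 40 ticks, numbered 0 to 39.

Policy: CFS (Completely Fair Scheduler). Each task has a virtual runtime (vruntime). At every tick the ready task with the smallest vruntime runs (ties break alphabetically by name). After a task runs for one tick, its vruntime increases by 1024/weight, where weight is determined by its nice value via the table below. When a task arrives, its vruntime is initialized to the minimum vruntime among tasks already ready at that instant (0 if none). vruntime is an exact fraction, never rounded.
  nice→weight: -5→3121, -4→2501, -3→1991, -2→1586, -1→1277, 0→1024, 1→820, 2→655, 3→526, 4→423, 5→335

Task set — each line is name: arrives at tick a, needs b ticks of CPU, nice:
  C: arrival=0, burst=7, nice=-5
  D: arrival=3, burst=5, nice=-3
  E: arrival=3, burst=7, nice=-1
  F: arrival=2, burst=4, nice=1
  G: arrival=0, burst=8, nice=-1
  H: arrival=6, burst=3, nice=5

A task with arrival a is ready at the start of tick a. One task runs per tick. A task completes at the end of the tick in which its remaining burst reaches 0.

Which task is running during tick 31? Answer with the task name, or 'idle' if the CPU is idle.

t=0: vr[C=0 G=0] → run C
t=1: vr[C=1024/3121 G=0] → run G
t=2: vr[C=1024/3121 F=1024/3121 G=1024/1277] → run C
t=3: vr[C=2048/3121 D=1024/3121 E=1024/3121 F=1024/3121 G=1024/1277] → run D
t=4: vr[C=2048/3121 D=5234688/6213911 E=1024/3121 F=1024/3121 G=1024/1277] → run E
t=5: vr[C=2048/3121 D=5234688/6213911 E=4503552/3985517 F=1024/3121 G=1024/1277] → run F
t=6: vr[C=2048/3121 D=5234688/6213911 E=4503552/3985517 F=1008896/639805 G=1024/1277 H=2048/3121] → run C
t=7: vr[C=3072/3121 D=5234688/6213911 E=4503552/3985517 F=1008896/639805 G=1024/1277 H=2048/3121] → run H
t=8: vr[C=3072/3121 D=5234688/6213911 E=4503552/3985517 F=1008896/639805 G=1024/1277 H=3881984/1045535] → run G
t=9: vr[C=3072/3121 D=5234688/6213911 E=4503552/3985517 F=1008896/639805 G=2048/1277 H=3881984/1045535] → run D
t=10: vr[C=3072/3121 D=8430592/6213911 E=4503552/3985517 F=1008896/639805 G=2048/1277 H=3881984/1045535] → run C
t=11: vr[C=4096/3121 D=8430592/6213911 E=4503552/3985517 F=1008896/639805 G=2048/1277 H=3881984/1045535] → run E
t=12: vr[C=4096/3121 D=8430592/6213911 E=7699456/3985517 F=1008896/639805 G=2048/1277 H=3881984/1045535] → run C
t=13: vr[C=5120/3121 D=8430592/6213911 E=7699456/3985517 F=1008896/639805 G=2048/1277 H=3881984/1045535] → run D
t=14: vr[C=5120/3121 D=11626496/6213911 E=7699456/3985517 F=1008896/639805 G=2048/1277 H=3881984/1045535] → run F
t=15: vr[C=5120/3121 D=11626496/6213911 E=7699456/3985517 F=1807872/639805 G=2048/1277 H=3881984/1045535] → run G
t=16: vr[C=5120/3121 D=11626496/6213911 E=7699456/3985517 F=1807872/639805 G=3072/1277 H=3881984/1045535] → run C
t=17: vr[C=6144/3121 D=11626496/6213911 E=7699456/3985517 F=1807872/639805 G=3072/1277 H=3881984/1045535] → run D
t=18: vr[C=6144/3121 D=14822400/6213911 E=7699456/3985517 F=1807872/639805 G=3072/1277 H=3881984/1045535] → run E
t=19: vr[C=6144/3121 D=14822400/6213911 E=10895360/3985517 F=1807872/639805 G=3072/1277 H=3881984/1045535] → run C
t=20: vr[D=14822400/6213911 E=10895360/3985517 F=1807872/639805 G=3072/1277 H=3881984/1045535] → run D
t=21: vr[E=10895360/3985517 F=1807872/639805 G=3072/1277 H=3881984/1045535] → run G
t=22: vr[E=10895360/3985517 F=1807872/639805 G=4096/1277 H=3881984/1045535] → run E
t=23: vr[E=14091264/3985517 F=1807872/639805 G=4096/1277 H=3881984/1045535] → run F
t=24: vr[E=14091264/3985517 F=2606848/639805 G=4096/1277 H=3881984/1045535] → run G
t=25: vr[E=14091264/3985517 F=2606848/639805 G=5120/1277 H=3881984/1045535] → run E
t=26: vr[E=17287168/3985517 F=2606848/639805 G=5120/1277 H=3881984/1045535] → run H
t=27: vr[E=17287168/3985517 F=2606848/639805 G=5120/1277 H=7077888/1045535] → run G
t=28: vr[E=17287168/3985517 F=2606848/639805 G=6144/1277 H=7077888/1045535] → run F
t=29: vr[E=17287168/3985517 G=6144/1277 H=7077888/1045535] → run E
t=30: vr[E=20483072/3985517 G=6144/1277 H=7077888/1045535] → run G
t=31: vr[E=20483072/3985517 G=7168/1277 H=7077888/1045535] → run E
t=32: vr[G=7168/1277 H=7077888/1045535] → run G
t=33: vr[H=7077888/1045535] → run H
t=34: (idle)
t=35: (idle)
t=36: (idle)
t=37: (idle)
t=38: (idle)
t=39: (idle)

running at tick 31 = E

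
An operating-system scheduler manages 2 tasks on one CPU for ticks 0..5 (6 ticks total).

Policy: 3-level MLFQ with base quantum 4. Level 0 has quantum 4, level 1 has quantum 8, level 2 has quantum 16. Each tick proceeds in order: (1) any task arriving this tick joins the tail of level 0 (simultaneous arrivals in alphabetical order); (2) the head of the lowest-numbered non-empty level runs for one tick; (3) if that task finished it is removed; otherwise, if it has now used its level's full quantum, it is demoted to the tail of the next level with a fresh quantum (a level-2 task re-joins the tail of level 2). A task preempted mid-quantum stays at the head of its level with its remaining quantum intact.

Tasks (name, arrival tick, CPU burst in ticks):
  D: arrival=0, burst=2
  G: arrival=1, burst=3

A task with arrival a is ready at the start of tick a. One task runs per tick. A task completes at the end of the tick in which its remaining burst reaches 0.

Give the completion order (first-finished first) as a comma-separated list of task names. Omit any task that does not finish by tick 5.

completion order = D, G

t=0: L0/L1/L2 = D/-/- → run D
t=1: L0/L1/L2 = DG/-/- → run D
t=2: L0/L1/L2 = G/-/- → run G
t=3: L0/L1/L2 = G/-/- → run G
t=4: L0/L1/L2 = G/-/- → run G
t=5: (idle)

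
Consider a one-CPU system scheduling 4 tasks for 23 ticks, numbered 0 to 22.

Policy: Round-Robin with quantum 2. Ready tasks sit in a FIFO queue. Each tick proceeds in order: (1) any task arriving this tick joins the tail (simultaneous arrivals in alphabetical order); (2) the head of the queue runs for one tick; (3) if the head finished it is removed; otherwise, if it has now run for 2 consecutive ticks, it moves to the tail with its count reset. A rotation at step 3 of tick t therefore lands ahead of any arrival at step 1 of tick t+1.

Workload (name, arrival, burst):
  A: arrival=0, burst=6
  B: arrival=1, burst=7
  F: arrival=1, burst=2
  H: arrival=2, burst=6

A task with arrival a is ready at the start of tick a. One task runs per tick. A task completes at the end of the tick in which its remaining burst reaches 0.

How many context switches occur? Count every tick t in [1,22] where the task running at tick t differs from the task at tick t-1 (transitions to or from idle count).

context switches = 11

t=0: queue=[A] q_used=0 → run A
t=1: queue=[A,B,F] q_used=1 → run A
t=2: queue=[B,F,A,H] q_used=0 → run B
t=3: queue=[B,F,A,H] q_used=1 → run B
t=4: queue=[F,A,H,B] q_used=0 → run F
t=5: queue=[F,A,H,B] q_used=1 → run F
t=6: queue=[A,H,B] q_used=0 → run A
t=7: queue=[A,H,B] q_used=1 → run A
t=8: queue=[H,B,A] q_used=0 → run H
t=9: queue=[H,B,A] q_used=1 → run H
t=10: queue=[B,A,H] q_used=0 → run B
t=11: queue=[B,A,H] q_used=1 → run B
t=12: queue=[A,H,B] q_used=0 → run A
t=13: queue=[A,H,B] q_used=1 → run A
t=14: queue=[H,B] q_used=0 → run H
t=15: queue=[H,B] q_used=1 → run H
t=16: queue=[B,H] q_used=0 → run B
t=17: queue=[B,H] q_used=1 → run B
t=18: queue=[H,B] q_used=0 → run H
t=19: queue=[H,B] q_used=1 → run H
t=20: queue=[B] q_used=0 → run B
t=21: (idle)
t=22: (idle)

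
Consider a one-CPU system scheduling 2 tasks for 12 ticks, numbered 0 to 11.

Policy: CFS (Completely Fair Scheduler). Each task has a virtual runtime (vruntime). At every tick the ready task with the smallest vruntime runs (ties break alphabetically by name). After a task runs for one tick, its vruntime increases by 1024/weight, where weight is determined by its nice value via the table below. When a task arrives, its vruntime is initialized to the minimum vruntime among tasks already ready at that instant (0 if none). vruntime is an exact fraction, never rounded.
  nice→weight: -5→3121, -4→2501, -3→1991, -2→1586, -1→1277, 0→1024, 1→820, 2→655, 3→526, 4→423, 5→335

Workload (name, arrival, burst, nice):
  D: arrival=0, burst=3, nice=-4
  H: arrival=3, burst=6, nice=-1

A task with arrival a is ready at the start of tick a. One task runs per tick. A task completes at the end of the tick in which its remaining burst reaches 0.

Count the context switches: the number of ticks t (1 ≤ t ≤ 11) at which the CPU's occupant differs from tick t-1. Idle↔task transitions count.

context switches = 2

t=0: vr[D=0] → run D
t=1: vr[D=1024/2501] → run D
t=2: vr[D=2048/2501] → run D
t=3: vr[H=0] → run H
t=4: vr[H=1024/1277] → run H
t=5: vr[H=2048/1277] → run H
t=6: vr[H=3072/1277] → run H
t=7: vr[H=4096/1277] → run H
t=8: vr[H=5120/1277] → run H
t=9: (idle)
t=10: (idle)
t=11: (idle)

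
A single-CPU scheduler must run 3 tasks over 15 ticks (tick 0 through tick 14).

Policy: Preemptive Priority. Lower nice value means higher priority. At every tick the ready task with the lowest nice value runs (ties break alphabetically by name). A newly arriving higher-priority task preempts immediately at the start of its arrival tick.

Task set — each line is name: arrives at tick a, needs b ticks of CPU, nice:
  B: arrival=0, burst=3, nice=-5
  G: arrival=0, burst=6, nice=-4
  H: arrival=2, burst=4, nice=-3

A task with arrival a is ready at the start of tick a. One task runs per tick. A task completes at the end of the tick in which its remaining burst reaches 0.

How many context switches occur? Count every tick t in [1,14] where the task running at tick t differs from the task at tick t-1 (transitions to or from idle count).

context switches = 3

t=0: ready={B,G} → run B
t=1: ready={B,G} → run B
t=2: ready={B,G,H} → run B
t=3: ready={G,H} → run G
t=4: ready={G,H} → run G
t=5: ready={G,H} → run G
t=6: ready={G,H} → run G
t=7: ready={G,H} → run G
t=8: ready={G,H} → run G
t=9: ready={H} → run H
t=10: ready={H} → run H
t=11: ready={H} → run H
t=12: ready={H} → run H
t=13: (idle)
t=14: (idle)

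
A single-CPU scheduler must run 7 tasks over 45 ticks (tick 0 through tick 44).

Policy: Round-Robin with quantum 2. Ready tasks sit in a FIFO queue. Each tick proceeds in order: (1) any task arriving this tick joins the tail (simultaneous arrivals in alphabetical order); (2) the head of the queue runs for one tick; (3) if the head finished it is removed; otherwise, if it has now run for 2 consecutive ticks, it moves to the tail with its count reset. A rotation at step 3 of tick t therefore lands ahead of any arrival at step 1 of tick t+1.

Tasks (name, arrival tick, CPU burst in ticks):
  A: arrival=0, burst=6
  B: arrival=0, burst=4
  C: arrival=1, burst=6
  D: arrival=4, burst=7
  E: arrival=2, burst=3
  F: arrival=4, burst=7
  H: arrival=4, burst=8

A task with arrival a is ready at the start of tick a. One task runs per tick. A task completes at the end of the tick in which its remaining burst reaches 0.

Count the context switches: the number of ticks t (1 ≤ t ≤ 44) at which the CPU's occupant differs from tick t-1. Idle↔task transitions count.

context switches = 22

t=0: queue=[A,B] q_used=0 → run A
t=1: queue=[A,B,C] q_used=1 → run A
t=2: queue=[B,C,A,E] q_used=0 → run B
t=3: queue=[B,C,A,E] q_used=1 → run B
t=4: queue=[C,A,E,B,D,F,H] q_used=0 → run C
t=5: queue=[C,A,E,B,D,F,H] q_used=1 → run C
t=6: queue=[A,E,B,D,F,H,C] q_used=0 → run A
t=7: queue=[A,E,B,D,F,H,C] q_used=1 → run A
t=8: queue=[E,B,D,F,H,C,A] q_used=0 → run E
t=9: queue=[E,B,D,F,H,C,A] q_used=1 → run E
t=10: queue=[B,D,F,H,C,A,E] q_used=0 → run B
t=11: queue=[B,D,F,H,C,A,E] q_used=1 → run B
t=12: queue=[D,F,H,C,A,E] q_used=0 → run D
t=13: queue=[D,F,H,C,A,E] q_used=1 → run D
t=14: queue=[F,H,C,A,E,D] q_used=0 → run F
t=15: queue=[F,H,C,A,E,D] q_used=1 → run F
t=16: queue=[H,C,A,E,D,F] q_used=0 → run H
t=17: queue=[H,C,A,E,D,F] q_used=1 → run H
t=18: queue=[C,A,E,D,F,H] q_used=0 → run C
t=19: queue=[C,A,E,D,F,H] q_used=1 → run C
t=20: queue=[A,E,D,F,H,C] q_used=0 → run A
t=21: queue=[A,E,D,F,H,C] q_used=1 → run A
t=22: queue=[E,D,F,H,C] q_used=0 → run E
t=23: queue=[D,F,H,C] q_used=0 → run D
t=24: queue=[D,F,H,C] q_used=1 → run D
t=25: queue=[F,H,C,D] q_used=0 → run F
t=26: queue=[F,H,C,D] q_used=1 → run F
t=27: queue=[H,C,D,F] q_used=0 → run H
t=28: queue=[H,C,D,F] q_used=1 → run H
t=29: queue=[C,D,F,H] q_used=0 → run C
t=30: queue=[C,D,F,H] q_used=1 → run C
t=31: queue=[D,F,H] q_used=0 → run D
t=32: queue=[D,F,H] q_used=1 → run D
t=33: queue=[F,H,D] q_used=0 → run F
t=34: queue=[F,H,D] q_used=1 → run F
t=35: queue=[H,D,F] q_used=0 → run H
t=36: queue=[H,D,F] q_used=1 → run H
t=37: queue=[D,F,H] q_used=0 → run D
t=38: queue=[F,H] q_used=0 → run F
t=39: queue=[H] q_used=0 → run H
t=40: queue=[H] q_used=1 → run H
t=41: (idle)
t=42: (idle)
t=43: (idle)
t=44: (idle)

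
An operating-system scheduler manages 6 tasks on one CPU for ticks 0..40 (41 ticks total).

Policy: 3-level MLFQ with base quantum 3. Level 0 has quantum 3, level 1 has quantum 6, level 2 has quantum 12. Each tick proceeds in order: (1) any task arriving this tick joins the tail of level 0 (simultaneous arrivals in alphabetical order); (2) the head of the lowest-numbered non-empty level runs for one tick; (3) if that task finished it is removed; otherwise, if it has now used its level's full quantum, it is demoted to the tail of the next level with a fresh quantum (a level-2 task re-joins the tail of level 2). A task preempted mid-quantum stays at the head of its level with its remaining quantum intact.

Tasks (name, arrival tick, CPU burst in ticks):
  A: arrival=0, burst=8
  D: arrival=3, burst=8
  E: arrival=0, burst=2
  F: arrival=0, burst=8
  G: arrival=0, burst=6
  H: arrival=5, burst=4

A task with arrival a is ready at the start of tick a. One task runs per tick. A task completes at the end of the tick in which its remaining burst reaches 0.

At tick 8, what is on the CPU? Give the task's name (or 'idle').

running at tick 8 = G

t=0: L0/L1/L2 = AEFG/-/- → run A
t=1: L0/L1/L2 = AEFG/-/- → run A
t=2: L0/L1/L2 = AEFG/-/- → run A
t=3: L0/L1/L2 = EFGD/A/- → run E
t=4: L0/L1/L2 = EFGD/A/- → run E
t=5: L0/L1/L2 = FGDH/A/- → run F
t=6: L0/L1/L2 = FGDH/A/- → run F
t=7: L0/L1/L2 = FGDH/A/- → run F
t=8: L0/L1/L2 = GDH/AF/- → run G
t=9: L0/L1/L2 = GDH/AF/- → run G
t=10: L0/L1/L2 = GDH/AF/- → run G
t=11: L0/L1/L2 = DH/AFG/- → run D
t=12: L0/L1/L2 = DH/AFG/- → run D
t=13: L0/L1/L2 = DH/AFG/- → run D
t=14: L0/L1/L2 = H/AFGD/- → run H
t=15: L0/L1/L2 = H/AFGD/- → run H
t=16: L0/L1/L2 = H/AFGD/- → run H
t=17: L0/L1/L2 = -/AFGDH/- → run A
t=18: L0/L1/L2 = -/AFGDH/- → run A
t=19: L0/L1/L2 = -/AFGDH/- → run A
t=20: L0/L1/L2 = -/AFGDH/- → run A
t=21: L0/L1/L2 = -/AFGDH/- → run A
t=22: L0/L1/L2 = -/FGDH/- → run F
t=23: L0/L1/L2 = -/FGDH/- → run F
t=24: L0/L1/L2 = -/FGDH/- → run F
t=25: L0/L1/L2 = -/FGDH/- → run F
t=26: L0/L1/L2 = -/FGDH/- → run F
t=27: L0/L1/L2 = -/GDH/- → run G
t=28: L0/L1/L2 = -/GDH/- → run G
t=29: L0/L1/L2 = -/GDH/- → run G
t=30: L0/L1/L2 = -/DH/- → run D
t=31: L0/L1/L2 = -/DH/- → run D
t=32: L0/L1/L2 = -/DH/- → run D
t=33: L0/L1/L2 = -/DH/- → run D
t=34: L0/L1/L2 = -/DH/- → run D
t=35: L0/L1/L2 = -/H/- → run H
t=36: (idle)
t=37: (idle)
t=38: (idle)
t=39: (idle)
t=40: (idle)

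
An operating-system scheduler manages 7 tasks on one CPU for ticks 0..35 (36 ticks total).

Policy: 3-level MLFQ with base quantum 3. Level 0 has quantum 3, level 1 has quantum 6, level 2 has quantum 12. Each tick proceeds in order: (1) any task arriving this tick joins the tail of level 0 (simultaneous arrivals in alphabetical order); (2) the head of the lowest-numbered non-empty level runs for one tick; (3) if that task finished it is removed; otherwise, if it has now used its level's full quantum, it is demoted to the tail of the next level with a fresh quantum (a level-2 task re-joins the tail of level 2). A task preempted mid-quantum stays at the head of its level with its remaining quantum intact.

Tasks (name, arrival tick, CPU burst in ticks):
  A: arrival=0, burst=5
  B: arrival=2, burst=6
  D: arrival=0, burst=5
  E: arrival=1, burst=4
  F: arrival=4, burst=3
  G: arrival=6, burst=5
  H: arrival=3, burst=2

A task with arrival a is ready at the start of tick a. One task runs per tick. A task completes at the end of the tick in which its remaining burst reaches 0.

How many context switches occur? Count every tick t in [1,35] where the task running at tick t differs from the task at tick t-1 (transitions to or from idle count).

t=0: L0/L1/L2 = AD/-/- → run A
t=1: L0/L1/L2 = ADE/-/- → run A
t=2: L0/L1/L2 = ADEB/-/- → run A
t=3: L0/L1/L2 = DEBH/A/- → run D
t=4: L0/L1/L2 = DEBHF/A/- → run D
t=5: L0/L1/L2 = DEBHF/A/- → run D
t=6: L0/L1/L2 = EBHFG/AD/- → run E
t=7: L0/L1/L2 = EBHFG/AD/- → run E
t=8: L0/L1/L2 = EBHFG/AD/- → run E
t=9: L0/L1/L2 = BHFG/ADE/- → run B
t=10: L0/L1/L2 = BHFG/ADE/- → run B
t=11: L0/L1/L2 = BHFG/ADE/- → run B
t=12: L0/L1/L2 = HFG/ADEB/- → run H
t=13: L0/L1/L2 = HFG/ADEB/- → run H
t=14: L0/L1/L2 = FG/ADEB/- → run F
t=15: L0/L1/L2 = FG/ADEB/- → run F
t=16: L0/L1/L2 = FG/ADEB/- → run F
t=17: L0/L1/L2 = G/ADEB/- → run G
t=18: L0/L1/L2 = G/ADEB/- → run G
t=19: L0/L1/L2 = G/ADEB/- → run G
t=20: L0/L1/L2 = -/ADEBG/- → run A
t=21: L0/L1/L2 = -/ADEBG/- → run A
t=22: L0/L1/L2 = -/DEBG/- → run D
t=23: L0/L1/L2 = -/DEBG/- → run D
t=24: L0/L1/L2 = -/EBG/- → run E
t=25: L0/L1/L2 = -/BG/- → run B
t=26: L0/L1/L2 = -/BG/- → run B
t=27: L0/L1/L2 = -/BG/- → run B
t=28: L0/L1/L2 = -/G/- → run G
t=29: L0/L1/L2 = -/G/- → run G
t=30: (idle)
t=31: (idle)
t=32: (idle)
t=33: (idle)
t=34: (idle)
t=35: (idle)

context switches = 12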